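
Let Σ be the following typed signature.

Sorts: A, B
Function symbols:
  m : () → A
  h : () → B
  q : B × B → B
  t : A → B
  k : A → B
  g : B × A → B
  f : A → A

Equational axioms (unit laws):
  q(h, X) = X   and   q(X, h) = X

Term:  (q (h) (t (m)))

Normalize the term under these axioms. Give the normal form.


normal form = (t (m))

1. (q (h) (t (m)))  →  (t (m))


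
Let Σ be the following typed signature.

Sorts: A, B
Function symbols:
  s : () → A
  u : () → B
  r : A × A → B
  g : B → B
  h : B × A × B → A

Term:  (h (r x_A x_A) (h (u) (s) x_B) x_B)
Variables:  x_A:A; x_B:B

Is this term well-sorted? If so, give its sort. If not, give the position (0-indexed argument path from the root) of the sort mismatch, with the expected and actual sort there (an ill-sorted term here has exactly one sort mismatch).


well-sorted; sort = A

    x_A : A
    x_A : A
  (r x_A x_A) : B
    (u) : B
    (s) : A
    x_B : B
  (h (u) (s) x_B) : A
  x_B : B
(h (r x_A x_A) (h (u) (s) x_B) x_B) : A


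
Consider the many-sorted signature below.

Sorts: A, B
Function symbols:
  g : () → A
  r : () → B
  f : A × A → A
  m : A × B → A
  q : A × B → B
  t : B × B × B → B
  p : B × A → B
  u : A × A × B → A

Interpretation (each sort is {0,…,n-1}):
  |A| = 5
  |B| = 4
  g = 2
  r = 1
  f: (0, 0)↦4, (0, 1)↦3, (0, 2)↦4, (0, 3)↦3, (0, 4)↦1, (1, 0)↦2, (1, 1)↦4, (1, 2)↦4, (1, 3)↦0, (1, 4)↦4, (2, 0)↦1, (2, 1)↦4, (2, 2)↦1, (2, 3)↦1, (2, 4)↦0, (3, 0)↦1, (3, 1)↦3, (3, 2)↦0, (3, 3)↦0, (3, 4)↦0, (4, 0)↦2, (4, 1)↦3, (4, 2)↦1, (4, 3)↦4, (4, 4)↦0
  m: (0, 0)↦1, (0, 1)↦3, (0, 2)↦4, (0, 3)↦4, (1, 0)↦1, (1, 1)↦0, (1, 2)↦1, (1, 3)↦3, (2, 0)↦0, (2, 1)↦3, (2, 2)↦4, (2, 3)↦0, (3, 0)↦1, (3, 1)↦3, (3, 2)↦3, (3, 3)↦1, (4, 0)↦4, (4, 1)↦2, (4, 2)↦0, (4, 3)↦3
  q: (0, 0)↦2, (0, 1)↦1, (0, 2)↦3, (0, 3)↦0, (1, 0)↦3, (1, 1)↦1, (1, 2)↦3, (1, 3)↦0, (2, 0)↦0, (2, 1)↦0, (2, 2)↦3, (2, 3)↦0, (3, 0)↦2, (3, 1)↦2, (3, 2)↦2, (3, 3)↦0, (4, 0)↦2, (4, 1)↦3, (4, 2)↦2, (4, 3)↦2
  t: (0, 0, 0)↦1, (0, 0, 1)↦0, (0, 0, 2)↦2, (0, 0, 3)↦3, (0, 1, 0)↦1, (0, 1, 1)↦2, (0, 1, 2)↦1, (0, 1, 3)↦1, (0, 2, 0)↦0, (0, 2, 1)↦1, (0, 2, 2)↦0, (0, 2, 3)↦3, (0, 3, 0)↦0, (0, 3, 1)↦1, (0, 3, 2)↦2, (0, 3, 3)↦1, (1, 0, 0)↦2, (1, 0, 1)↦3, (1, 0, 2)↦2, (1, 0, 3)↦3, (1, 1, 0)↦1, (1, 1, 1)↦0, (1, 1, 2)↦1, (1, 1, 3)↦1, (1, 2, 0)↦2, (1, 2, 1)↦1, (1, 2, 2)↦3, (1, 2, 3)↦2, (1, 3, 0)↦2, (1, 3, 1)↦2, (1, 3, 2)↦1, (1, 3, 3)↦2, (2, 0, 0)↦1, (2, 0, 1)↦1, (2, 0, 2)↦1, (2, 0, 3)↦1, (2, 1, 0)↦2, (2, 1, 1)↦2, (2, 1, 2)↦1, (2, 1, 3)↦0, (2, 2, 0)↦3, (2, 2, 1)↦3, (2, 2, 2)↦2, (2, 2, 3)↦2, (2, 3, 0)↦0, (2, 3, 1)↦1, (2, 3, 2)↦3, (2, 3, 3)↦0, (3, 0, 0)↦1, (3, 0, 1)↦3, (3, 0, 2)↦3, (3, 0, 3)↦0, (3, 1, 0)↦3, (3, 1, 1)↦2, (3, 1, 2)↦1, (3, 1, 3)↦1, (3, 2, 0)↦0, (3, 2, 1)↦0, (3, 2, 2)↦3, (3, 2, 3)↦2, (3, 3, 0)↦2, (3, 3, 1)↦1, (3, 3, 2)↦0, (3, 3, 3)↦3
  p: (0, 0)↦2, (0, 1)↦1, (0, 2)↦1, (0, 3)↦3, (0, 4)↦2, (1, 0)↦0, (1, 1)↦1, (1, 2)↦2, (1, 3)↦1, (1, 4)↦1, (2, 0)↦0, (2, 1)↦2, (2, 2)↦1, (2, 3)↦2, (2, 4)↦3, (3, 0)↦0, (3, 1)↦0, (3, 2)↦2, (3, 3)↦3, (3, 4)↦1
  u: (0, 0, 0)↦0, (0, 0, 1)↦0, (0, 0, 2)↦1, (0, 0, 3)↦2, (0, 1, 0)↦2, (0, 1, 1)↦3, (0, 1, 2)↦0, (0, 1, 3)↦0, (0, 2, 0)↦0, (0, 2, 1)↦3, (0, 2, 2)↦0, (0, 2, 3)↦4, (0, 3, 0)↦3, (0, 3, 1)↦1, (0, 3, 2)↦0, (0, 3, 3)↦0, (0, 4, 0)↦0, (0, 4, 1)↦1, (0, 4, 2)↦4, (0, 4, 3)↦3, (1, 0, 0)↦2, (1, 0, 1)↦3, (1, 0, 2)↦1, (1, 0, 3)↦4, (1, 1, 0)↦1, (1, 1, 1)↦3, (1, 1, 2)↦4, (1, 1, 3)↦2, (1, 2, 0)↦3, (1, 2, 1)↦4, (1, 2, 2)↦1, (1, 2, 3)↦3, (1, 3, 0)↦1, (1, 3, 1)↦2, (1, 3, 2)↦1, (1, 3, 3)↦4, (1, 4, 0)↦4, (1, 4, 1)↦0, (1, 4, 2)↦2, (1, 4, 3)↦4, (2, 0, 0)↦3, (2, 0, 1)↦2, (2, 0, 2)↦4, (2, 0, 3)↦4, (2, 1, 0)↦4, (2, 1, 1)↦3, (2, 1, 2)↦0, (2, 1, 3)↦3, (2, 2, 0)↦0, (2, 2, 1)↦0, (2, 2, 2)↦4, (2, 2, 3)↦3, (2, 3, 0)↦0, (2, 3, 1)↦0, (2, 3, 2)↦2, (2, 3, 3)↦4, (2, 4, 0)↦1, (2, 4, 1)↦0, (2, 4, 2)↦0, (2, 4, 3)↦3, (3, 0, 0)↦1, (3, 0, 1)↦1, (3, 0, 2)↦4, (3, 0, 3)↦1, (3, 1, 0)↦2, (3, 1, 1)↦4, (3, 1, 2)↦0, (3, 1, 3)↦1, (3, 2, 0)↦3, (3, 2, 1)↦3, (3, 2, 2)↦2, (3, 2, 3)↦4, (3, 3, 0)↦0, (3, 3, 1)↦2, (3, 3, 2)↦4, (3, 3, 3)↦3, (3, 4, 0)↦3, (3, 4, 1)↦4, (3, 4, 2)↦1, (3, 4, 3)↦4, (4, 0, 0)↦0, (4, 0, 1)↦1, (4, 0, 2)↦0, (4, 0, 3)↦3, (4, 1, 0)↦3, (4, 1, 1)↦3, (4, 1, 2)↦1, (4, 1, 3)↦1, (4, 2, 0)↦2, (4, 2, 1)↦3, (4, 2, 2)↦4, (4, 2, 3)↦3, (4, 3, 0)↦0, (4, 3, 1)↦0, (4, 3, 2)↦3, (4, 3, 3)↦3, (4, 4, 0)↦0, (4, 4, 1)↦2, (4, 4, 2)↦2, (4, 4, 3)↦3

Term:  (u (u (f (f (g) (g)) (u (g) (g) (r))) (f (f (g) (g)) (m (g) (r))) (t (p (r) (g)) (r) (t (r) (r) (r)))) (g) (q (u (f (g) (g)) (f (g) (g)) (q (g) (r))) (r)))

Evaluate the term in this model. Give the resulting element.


value = 3

  g = 2
  g = 2
  (f (g) (g)) = f(2, 2) = 1
  g = 2
  g = 2
  r = 1
  (u (g) (g) (r)) = u(2, 2, 1) = 0
  (f (f (g) (g)) (u (g) (g) (r))) = f(1, 0) = 2
  g = 2
  g = 2
  (f (g) (g)) = f(2, 2) = 1
  g = 2
  r = 1
  (m (g) (r)) = m(2, 1) = 3
  (f (f (g) (g)) (m (g) (r))) = f(1, 3) = 0
  r = 1
  g = 2
  (p (r) (g)) = p(1, 2) = 2
  r = 1
  r = 1
  r = 1
  r = 1
  (t (r) (r) (r)) = t(1, 1, 1) = 0
  (t (p (r) (g)) (r) (t (r) (r) (r))) = t(2, 1, 0) = 2
  (u (f (f (g) (g)) (u (g) (g) (r))) (f (f (g) (g)) (m (g) (r))) (t (p (r) (g)) (r) (t (r) (r) (r)))) = u(2, 0, 2) = 4
  g = 2
  g = 2
  g = 2
  (f (g) (g)) = f(2, 2) = 1
  g = 2
  g = 2
  (f (g) (g)) = f(2, 2) = 1
  g = 2
  r = 1
  (q (g) (r)) = q(2, 1) = 0
  (u (f (g) (g)) (f (g) (g)) (q (g) (r))) = u(1, 1, 0) = 1
  r = 1
  (q (u (f (g) (g)) (f (g) (g)) (q (g) (r))) (r)) = q(1, 1) = 1
  (u (u (f (f (g) (g)) (u (g) (g) (r))) (f (f (g) (g)) (m (g) (r))) (t (p (r) (g)) (r) (t (r) (r) (r)))) (g) (q (u (f (g) (g)) (f (g) (g)) (q (g) (r))) (r))) = u(4, 2, 1) = 3


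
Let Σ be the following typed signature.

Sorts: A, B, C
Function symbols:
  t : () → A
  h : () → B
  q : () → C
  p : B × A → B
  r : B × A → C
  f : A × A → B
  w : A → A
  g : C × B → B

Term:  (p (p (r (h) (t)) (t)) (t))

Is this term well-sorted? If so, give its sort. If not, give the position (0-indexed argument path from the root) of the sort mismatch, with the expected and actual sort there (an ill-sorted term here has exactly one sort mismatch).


      (h) : B
      (t) : A
    (r (h) (t)) : C
    (t) : A
  (p (r (h) (t)) (t)) : ✗ arg 0 at [0, 0] has sort C, expected B
  (t) : A

ill-sorted at position [0, 0]: expected B, got C


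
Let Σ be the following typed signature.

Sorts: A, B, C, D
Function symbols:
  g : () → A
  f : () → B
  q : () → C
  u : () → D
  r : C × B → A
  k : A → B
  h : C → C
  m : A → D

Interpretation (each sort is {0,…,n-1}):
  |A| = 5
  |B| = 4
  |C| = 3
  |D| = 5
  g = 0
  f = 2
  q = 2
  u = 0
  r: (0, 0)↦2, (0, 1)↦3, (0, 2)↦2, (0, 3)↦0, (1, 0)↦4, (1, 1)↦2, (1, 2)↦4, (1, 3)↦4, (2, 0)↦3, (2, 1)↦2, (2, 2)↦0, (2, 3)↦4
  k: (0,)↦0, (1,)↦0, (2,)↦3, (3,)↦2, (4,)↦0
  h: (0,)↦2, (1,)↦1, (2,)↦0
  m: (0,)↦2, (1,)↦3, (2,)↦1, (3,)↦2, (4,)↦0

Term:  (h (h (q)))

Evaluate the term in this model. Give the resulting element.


value = 2

  q = 2
  (h (q)) = h(2,) = 0
  (h (h (q))) = h(0,) = 2


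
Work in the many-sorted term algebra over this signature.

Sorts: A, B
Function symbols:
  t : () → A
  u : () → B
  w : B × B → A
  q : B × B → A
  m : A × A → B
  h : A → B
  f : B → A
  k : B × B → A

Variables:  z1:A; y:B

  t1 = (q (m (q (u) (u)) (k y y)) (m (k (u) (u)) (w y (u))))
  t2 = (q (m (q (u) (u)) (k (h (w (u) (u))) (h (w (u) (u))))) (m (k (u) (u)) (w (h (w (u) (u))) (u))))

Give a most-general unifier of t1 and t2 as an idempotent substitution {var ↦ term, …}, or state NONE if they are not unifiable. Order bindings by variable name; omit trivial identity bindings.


{y ↦ (h (w (u) (u)))}


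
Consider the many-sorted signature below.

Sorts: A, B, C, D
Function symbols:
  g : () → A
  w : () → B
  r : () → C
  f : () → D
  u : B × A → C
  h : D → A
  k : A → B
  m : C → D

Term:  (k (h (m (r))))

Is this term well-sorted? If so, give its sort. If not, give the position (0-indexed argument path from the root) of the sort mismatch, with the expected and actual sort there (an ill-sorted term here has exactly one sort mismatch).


well-sorted; sort = B

      (r) : C
    (m (r)) : D
  (h (m (r))) : A
(k (h (m (r)))) : B


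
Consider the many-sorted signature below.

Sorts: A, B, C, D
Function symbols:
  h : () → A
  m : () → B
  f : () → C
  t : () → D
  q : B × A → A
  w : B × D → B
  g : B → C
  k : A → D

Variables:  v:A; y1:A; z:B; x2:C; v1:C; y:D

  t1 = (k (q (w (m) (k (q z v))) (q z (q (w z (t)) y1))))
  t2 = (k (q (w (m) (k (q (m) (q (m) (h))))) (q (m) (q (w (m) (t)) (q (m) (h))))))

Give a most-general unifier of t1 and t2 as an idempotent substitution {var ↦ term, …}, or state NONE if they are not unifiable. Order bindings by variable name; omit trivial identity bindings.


{v ↦ (q (m) (h)), y1 ↦ (q (m) (h)), z ↦ (m)}


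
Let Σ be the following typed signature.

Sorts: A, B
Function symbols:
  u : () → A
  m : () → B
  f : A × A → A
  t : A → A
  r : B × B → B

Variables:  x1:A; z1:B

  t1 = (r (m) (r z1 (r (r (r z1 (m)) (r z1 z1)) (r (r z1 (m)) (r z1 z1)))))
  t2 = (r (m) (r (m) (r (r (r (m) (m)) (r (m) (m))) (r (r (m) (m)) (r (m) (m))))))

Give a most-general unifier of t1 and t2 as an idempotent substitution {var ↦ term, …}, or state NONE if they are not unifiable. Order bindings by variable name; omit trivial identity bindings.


{z1 ↦ (m)}


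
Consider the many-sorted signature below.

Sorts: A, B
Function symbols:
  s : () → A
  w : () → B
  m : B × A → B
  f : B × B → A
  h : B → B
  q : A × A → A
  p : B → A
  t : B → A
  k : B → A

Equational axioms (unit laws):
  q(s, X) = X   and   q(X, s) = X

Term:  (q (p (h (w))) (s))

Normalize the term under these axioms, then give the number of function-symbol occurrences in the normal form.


1. (q (p (h (w))) (s))  →  (p (h (w)))
normal form: (p (h (w)))

size = 3


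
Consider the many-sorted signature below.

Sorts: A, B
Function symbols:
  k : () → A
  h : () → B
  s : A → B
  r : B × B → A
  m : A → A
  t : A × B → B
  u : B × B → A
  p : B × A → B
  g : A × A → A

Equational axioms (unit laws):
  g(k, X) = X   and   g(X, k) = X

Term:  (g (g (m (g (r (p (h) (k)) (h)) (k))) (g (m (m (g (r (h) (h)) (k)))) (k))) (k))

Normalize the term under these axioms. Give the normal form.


1. (g (g (m (g (r (p (h) (k)) (h)) (k))) (g (m (m (g (r (h) (h)) (k)))) (k))) (k))  →  (g (m (g (r (p (h) (k)) (h)) (k))) (g (m (m (g (r (h) (h)) (k)))) (k)))
2. (g (m (g (r (p (h) (k)) (h)) (k))) (g (m (m (g (r (h) (h)) (k)))) (k)))  →  (g (m (r (p (h) (k)) (h))) (g (m (m (g (r (h) (h)) (k)))) (k)))
3. (g (m (r (p (h) (k)) (h))) (g (m (m (g (r (h) (h)) (k)))) (k)))  →  (g (m (r (p (h) (k)) (h))) (m (m (g (r (h) (h)) (k)))))
4. (g (m (r (p (h) (k)) (h))) (m (m (g (r (h) (h)) (k)))))  →  (g (m (r (p (h) (k)) (h))) (m (m (r (h) (h)))))

normal form = (g (m (r (p (h) (k)) (h))) (m (m (r (h) (h)))))


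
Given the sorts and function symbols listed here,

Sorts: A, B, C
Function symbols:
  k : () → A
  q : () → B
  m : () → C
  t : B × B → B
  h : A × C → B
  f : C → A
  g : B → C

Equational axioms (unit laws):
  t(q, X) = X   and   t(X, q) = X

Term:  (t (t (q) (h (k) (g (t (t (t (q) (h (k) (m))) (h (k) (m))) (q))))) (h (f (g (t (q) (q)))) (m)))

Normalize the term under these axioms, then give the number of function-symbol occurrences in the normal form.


size = 16

1. (t (t (q) (h (k) (g (t (t (t (q) (h (k) (m))) (h (k) (m))) (q))))) (h (f (g (t (q) (q)))) (m)))  →  (t (h (k) (g (t (t (t (q) (h (k) (m))) (h (k) (m))) (q)))) (h (f (g (t (q) (q)))) (m)))
2. (t (h (k) (g (t (t (t (q) (h (k) (m))) (h (k) (m))) (q)))) (h (f (g (t (q) (q)))) (m)))  →  (t (h (k) (g (t (t (q) (h (k) (m))) (h (k) (m))))) (h (f (g (t (q) (q)))) (m)))
3. (t (h (k) (g (t (t (q) (h (k) (m))) (h (k) (m))))) (h (f (g (t (q) (q)))) (m)))  →  (t (h (k) (g (t (h (k) (m)) (h (k) (m))))) (h (f (g (t (q) (q)))) (m)))
4. (t (h (k) (g (t (h (k) (m)) (h (k) (m))))) (h (f (g (t (q) (q)))) (m)))  →  (t (h (k) (g (t (h (k) (m)) (h (k) (m))))) (h (f (g (q))) (m)))
normal form: (t (h (k) (g (t (h (k) (m)) (h (k) (m))))) (h (f (g (q))) (m)))


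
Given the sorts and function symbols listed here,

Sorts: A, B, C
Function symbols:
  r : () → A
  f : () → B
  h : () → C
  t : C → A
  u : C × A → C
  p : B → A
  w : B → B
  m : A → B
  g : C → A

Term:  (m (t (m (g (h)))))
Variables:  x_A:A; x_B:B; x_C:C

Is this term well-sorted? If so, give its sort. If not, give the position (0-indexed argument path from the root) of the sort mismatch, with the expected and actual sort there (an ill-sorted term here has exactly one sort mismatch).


ill-sorted at position [0, 0]: expected C, got B

        (h) : C
      (g (h)) : A
    (m (g (h))) : B
  (t (m (g (h)))) : ✗ arg 0 at [0, 0] has sort B, expected C


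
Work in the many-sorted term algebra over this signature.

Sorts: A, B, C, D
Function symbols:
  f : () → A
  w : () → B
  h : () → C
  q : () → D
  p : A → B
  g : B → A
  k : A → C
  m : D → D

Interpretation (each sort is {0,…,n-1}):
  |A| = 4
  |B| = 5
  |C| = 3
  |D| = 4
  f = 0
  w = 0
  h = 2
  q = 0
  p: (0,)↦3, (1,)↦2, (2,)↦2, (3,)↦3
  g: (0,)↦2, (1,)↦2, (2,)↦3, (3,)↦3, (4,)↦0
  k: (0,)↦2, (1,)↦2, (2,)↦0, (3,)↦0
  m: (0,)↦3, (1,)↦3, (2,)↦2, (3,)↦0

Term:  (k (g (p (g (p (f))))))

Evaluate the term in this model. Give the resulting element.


value = 0

  f = 0
  (p (f)) = p(0,) = 3
  (g (p (f))) = g(3,) = 3
  (p (g (p (f)))) = p(3,) = 3
  (g (p (g (p (f))))) = g(3,) = 3
  (k (g (p (g (p (f)))))) = k(3,) = 0


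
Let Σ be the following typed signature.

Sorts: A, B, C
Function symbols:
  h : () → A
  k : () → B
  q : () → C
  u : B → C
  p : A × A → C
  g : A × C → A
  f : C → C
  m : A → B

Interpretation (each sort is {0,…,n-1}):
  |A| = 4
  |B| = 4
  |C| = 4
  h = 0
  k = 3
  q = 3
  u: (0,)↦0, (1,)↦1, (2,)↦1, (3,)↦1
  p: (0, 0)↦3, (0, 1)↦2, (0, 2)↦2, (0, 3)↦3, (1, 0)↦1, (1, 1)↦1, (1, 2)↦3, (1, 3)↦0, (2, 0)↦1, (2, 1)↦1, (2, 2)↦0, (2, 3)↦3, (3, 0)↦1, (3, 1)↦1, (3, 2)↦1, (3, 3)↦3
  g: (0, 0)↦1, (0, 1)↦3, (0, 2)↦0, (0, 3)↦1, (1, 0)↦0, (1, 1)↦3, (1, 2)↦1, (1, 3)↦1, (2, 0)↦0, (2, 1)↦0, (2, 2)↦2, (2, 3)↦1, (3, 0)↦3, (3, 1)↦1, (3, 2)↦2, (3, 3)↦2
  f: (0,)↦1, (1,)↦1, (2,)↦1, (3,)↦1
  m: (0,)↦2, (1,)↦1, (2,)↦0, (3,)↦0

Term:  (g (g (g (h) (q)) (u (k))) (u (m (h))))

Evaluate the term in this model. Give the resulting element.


  h = 0
  q = 3
  (g (h) (q)) = g(0, 3) = 1
  k = 3
  (u (k)) = u(3,) = 1
  (g (g (h) (q)) (u (k))) = g(1, 1) = 3
  h = 0
  (m (h)) = m(0,) = 2
  (u (m (h))) = u(2,) = 1
  (g (g (g (h) (q)) (u (k))) (u (m (h)))) = g(3, 1) = 1

value = 1


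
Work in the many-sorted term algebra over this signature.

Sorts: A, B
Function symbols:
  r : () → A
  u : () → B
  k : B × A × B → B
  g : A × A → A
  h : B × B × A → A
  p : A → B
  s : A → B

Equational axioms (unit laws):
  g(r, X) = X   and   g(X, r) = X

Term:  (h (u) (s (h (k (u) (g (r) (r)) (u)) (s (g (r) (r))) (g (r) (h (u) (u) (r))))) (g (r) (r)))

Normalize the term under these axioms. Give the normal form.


normal form = (h (u) (s (h (k (u) (r) (u)) (s (r)) (h (u) (u) (r)))) (r))

1. (h (u) (s (h (k (u) (g (r) (r)) (u)) (s (g (r) (r))) (g (r) (h (u) (u) (r))))) (g (r) (r)))  →  (h (u) (s (h (k (u) (r) (u)) (s (g (r) (r))) (g (r) (h (u) (u) (r))))) (g (r) (r)))
2. (h (u) (s (h (k (u) (r) (u)) (s (g (r) (r))) (g (r) (h (u) (u) (r))))) (g (r) (r)))  →  (h (u) (s (h (k (u) (r) (u)) (s (r)) (g (r) (h (u) (u) (r))))) (g (r) (r)))
3. (h (u) (s (h (k (u) (r) (u)) (s (r)) (g (r) (h (u) (u) (r))))) (g (r) (r)))  →  (h (u) (s (h (k (u) (r) (u)) (s (r)) (h (u) (u) (r)))) (g (r) (r)))
4. (h (u) (s (h (k (u) (r) (u)) (s (r)) (h (u) (u) (r)))) (g (r) (r)))  →  (h (u) (s (h (k (u) (r) (u)) (s (r)) (h (u) (u) (r)))) (r))


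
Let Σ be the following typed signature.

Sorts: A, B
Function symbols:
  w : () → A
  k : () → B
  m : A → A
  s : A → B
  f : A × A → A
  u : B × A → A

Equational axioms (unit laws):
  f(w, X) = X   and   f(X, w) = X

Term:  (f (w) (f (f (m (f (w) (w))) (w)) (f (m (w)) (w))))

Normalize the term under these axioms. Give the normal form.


normal form = (f (m (w)) (m (w)))

1. (f (w) (f (f (m (f (w) (w))) (w)) (f (m (w)) (w))))  →  (f (f (m (f (w) (w))) (w)) (f (m (w)) (w)))
2. (f (f (m (f (w) (w))) (w)) (f (m (w)) (w)))  →  (f (m (f (w) (w))) (f (m (w)) (w)))
3. (f (m (f (w) (w))) (f (m (w)) (w)))  →  (f (m (w)) (f (m (w)) (w)))
4. (f (m (w)) (f (m (w)) (w)))  →  (f (m (w)) (m (w)))


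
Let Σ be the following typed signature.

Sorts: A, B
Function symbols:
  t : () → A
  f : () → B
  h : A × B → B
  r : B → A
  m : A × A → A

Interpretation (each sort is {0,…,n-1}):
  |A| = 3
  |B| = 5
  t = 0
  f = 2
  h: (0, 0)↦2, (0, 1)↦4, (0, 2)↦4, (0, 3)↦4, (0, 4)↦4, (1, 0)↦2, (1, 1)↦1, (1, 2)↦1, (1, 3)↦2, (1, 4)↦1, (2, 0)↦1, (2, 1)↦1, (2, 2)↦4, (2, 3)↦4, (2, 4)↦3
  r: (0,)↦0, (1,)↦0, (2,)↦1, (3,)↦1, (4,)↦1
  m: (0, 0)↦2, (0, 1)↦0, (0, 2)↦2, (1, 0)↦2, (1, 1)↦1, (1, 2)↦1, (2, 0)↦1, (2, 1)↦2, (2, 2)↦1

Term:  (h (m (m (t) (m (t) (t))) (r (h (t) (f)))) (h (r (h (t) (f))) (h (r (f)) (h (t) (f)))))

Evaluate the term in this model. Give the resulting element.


value = 1

  t = 0
  t = 0
  t = 0
  (m (t) (t)) = m(0, 0) = 2
  (m (t) (m (t) (t))) = m(0, 2) = 2
  t = 0
  f = 2
  (h (t) (f)) = h(0, 2) = 4
  (r (h (t) (f))) = r(4,) = 1
  (m (m (t) (m (t) (t))) (r (h (t) (f)))) = m(2, 1) = 2
  t = 0
  f = 2
  (h (t) (f)) = h(0, 2) = 4
  (r (h (t) (f))) = r(4,) = 1
  f = 2
  (r (f)) = r(2,) = 1
  t = 0
  f = 2
  (h (t) (f)) = h(0, 2) = 4
  (h (r (f)) (h (t) (f))) = h(1, 4) = 1
  (h (r (h (t) (f))) (h (r (f)) (h (t) (f)))) = h(1, 1) = 1
  (h (m (m (t) (m (t) (t))) (r (h (t) (f)))) (h (r (h (t) (f))) (h (r (f)) (h (t) (f))))) = h(2, 1) = 1


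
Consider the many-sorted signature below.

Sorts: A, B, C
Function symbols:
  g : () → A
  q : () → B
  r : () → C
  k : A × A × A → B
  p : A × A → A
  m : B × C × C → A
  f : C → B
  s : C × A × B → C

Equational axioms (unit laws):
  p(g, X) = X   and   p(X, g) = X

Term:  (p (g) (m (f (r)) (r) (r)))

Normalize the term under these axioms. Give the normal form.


1. (p (g) (m (f (r)) (r) (r)))  →  (m (f (r)) (r) (r))

normal form = (m (f (r)) (r) (r))


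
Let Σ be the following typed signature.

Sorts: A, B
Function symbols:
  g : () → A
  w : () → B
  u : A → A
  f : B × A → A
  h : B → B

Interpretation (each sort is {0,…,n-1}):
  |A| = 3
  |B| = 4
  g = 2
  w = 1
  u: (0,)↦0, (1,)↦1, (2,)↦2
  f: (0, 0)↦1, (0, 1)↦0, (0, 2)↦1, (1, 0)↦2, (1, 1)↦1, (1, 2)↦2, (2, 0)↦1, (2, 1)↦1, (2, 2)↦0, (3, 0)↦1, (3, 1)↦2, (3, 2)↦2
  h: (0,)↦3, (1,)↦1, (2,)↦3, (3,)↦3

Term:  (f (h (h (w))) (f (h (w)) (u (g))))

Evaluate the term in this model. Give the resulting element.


value = 2

  w = 1
  (h (w)) = h(1,) = 1
  (h (h (w))) = h(1,) = 1
  w = 1
  (h (w)) = h(1,) = 1
  g = 2
  (u (g)) = u(2,) = 2
  (f (h (w)) (u (g))) = f(1, 2) = 2
  (f (h (h (w))) (f (h (w)) (u (g)))) = f(1, 2) = 2


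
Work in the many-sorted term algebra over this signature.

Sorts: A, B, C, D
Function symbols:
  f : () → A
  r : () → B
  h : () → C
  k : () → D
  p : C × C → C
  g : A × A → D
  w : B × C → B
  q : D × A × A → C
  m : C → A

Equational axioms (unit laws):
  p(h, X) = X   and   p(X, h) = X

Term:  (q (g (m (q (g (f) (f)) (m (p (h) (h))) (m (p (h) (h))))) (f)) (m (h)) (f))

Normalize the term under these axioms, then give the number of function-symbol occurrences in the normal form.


size = 15

1. (q (g (m (q (g (f) (f)) (m (p (h) (h))) (m (p (h) (h))))) (f)) (m (h)) (f))  →  (q (g (m (q (g (f) (f)) (m (h)) (m (p (h) (h))))) (f)) (m (h)) (f))
2. (q (g (m (q (g (f) (f)) (m (h)) (m (p (h) (h))))) (f)) (m (h)) (f))  →  (q (g (m (q (g (f) (f)) (m (h)) (m (h)))) (f)) (m (h)) (f))
normal form: (q (g (m (q (g (f) (f)) (m (h)) (m (h)))) (f)) (m (h)) (f))


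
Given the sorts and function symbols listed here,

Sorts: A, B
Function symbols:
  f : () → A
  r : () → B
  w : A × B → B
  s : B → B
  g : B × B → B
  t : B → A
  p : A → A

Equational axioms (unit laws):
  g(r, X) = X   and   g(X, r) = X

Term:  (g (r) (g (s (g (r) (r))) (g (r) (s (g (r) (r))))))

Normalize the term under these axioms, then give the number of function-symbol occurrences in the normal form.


size = 5

1. (g (r) (g (s (g (r) (r))) (g (r) (s (g (r) (r))))))  →  (g (s (g (r) (r))) (g (r) (s (g (r) (r)))))
2. (g (s (g (r) (r))) (g (r) (s (g (r) (r)))))  →  (g (s (r)) (g (r) (s (g (r) (r)))))
3. (g (s (r)) (g (r) (s (g (r) (r)))))  →  (g (s (r)) (s (g (r) (r))))
4. (g (s (r)) (s (g (r) (r))))  →  (g (s (r)) (s (r)))
normal form: (g (s (r)) (s (r)))


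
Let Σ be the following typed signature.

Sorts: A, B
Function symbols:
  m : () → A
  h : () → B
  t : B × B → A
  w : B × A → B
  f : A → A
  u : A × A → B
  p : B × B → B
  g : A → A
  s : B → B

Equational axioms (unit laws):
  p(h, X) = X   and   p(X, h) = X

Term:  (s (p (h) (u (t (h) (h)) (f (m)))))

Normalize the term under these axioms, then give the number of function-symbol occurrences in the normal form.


size = 7

1. (s (p (h) (u (t (h) (h)) (f (m)))))  →  (s (u (t (h) (h)) (f (m))))
normal form: (s (u (t (h) (h)) (f (m))))


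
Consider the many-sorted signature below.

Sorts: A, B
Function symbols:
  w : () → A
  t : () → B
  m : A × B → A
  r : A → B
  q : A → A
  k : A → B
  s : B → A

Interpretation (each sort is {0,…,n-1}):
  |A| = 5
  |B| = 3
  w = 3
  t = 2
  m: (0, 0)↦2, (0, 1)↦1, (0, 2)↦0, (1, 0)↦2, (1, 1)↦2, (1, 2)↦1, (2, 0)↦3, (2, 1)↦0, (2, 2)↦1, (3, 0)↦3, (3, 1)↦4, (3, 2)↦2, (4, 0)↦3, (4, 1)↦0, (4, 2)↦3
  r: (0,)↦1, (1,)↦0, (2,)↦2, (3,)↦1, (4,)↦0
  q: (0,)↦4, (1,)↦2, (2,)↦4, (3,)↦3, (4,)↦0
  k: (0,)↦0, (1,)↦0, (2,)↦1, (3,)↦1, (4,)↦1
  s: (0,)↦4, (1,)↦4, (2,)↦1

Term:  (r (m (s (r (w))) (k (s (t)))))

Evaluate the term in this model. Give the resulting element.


  w = 3
  (r (w)) = r(3,) = 1
  (s (r (w))) = s(1,) = 4
  t = 2
  (s (t)) = s(2,) = 1
  (k (s (t))) = k(1,) = 0
  (m (s (r (w))) (k (s (t)))) = m(4, 0) = 3
  (r (m (s (r (w))) (k (s (t))))) = r(3,) = 1

value = 1


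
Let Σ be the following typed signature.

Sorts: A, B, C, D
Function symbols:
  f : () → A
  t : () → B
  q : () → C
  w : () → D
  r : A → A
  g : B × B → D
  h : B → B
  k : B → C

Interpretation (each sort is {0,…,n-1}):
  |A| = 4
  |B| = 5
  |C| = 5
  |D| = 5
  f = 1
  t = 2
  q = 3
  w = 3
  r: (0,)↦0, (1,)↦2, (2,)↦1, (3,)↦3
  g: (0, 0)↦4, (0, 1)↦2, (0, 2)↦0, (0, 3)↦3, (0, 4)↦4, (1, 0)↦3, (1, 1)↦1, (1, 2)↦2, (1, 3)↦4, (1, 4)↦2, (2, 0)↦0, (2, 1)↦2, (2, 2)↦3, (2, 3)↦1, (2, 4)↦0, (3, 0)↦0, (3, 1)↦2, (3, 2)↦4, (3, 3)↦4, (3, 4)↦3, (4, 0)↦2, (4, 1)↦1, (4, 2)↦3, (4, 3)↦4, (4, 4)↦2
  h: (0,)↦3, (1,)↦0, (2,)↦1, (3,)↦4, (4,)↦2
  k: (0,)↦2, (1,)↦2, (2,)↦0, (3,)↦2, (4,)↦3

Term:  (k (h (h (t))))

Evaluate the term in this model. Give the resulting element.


value = 2

  t = 2
  (h (t)) = h(2,) = 1
  (h (h (t))) = h(1,) = 0
  (k (h (h (t)))) = k(0,) = 2


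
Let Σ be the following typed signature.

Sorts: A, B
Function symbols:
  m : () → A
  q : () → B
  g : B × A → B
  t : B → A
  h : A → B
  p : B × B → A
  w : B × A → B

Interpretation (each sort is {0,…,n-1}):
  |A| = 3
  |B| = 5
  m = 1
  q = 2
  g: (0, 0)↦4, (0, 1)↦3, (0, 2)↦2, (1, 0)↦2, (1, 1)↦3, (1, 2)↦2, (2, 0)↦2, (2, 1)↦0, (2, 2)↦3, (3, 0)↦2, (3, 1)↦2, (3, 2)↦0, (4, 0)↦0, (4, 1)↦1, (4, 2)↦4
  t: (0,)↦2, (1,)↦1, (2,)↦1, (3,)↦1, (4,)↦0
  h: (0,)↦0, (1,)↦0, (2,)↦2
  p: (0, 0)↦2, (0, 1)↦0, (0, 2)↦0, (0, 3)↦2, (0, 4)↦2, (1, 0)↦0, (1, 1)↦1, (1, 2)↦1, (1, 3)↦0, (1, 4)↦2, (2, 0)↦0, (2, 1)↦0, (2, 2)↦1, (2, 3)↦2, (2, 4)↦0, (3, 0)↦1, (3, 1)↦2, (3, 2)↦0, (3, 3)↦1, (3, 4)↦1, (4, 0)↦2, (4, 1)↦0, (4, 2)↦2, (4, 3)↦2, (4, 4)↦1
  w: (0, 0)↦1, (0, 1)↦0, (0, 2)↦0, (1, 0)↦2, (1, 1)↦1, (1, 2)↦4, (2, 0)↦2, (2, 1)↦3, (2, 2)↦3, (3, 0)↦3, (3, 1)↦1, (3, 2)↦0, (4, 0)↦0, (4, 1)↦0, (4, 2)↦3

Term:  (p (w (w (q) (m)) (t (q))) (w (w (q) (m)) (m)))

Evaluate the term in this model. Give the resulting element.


value = 1

  q = 2
  m = 1
  (w (q) (m)) = w(2, 1) = 3
  q = 2
  (t (q)) = t(2,) = 1
  (w (w (q) (m)) (t (q))) = w(3, 1) = 1
  q = 2
  m = 1
  (w (q) (m)) = w(2, 1) = 3
  m = 1
  (w (w (q) (m)) (m)) = w(3, 1) = 1
  (p (w (w (q) (m)) (t (q))) (w (w (q) (m)) (m))) = p(1, 1) = 1


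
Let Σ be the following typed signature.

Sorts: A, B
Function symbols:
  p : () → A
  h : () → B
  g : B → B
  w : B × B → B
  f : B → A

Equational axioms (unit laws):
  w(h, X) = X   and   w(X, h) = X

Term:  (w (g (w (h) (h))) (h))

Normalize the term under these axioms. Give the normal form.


normal form = (g (h))

1. (w (g (w (h) (h))) (h))  →  (g (w (h) (h)))
2. (g (w (h) (h)))  →  (g (h))


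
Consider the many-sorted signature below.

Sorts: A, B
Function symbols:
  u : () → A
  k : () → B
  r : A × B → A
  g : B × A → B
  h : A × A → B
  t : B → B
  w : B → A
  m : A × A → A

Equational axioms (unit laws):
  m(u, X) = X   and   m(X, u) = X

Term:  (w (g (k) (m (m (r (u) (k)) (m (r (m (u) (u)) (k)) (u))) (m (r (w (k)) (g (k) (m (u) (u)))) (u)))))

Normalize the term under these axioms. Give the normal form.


normal form = (w (g (k) (m (m (r (u) (k)) (r (u) (k))) (r (w (k)) (g (k) (u))))))

1. (w (g (k) (m (m (r (u) (k)) (m (r (m (u) (u)) (k)) (u))) (m (r (w (k)) (g (k) (m (u) (u)))) (u)))))  →  (w (g (k) (m (m (r (u) (k)) (r (m (u) (u)) (k))) (m (r (w (k)) (g (k) (m (u) (u)))) (u)))))
2. (w (g (k) (m (m (r (u) (k)) (r (m (u) (u)) (k))) (m (r (w (k)) (g (k) (m (u) (u)))) (u)))))  →  (w (g (k) (m (m (r (u) (k)) (r (u) (k))) (m (r (w (k)) (g (k) (m (u) (u)))) (u)))))
3. (w (g (k) (m (m (r (u) (k)) (r (u) (k))) (m (r (w (k)) (g (k) (m (u) (u)))) (u)))))  →  (w (g (k) (m (m (r (u) (k)) (r (u) (k))) (r (w (k)) (g (k) (m (u) (u)))))))
4. (w (g (k) (m (m (r (u) (k)) (r (u) (k))) (r (w (k)) (g (k) (m (u) (u)))))))  →  (w (g (k) (m (m (r (u) (k)) (r (u) (k))) (r (w (k)) (g (k) (u))))))


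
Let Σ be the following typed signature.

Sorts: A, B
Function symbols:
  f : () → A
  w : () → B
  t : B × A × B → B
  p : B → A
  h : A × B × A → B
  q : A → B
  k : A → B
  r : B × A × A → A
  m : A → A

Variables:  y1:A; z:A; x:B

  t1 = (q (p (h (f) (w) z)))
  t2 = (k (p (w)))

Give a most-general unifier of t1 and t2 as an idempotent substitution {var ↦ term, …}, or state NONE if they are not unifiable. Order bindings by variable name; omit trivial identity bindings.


head clash or occurs-check failure — not unifiable

NONE (not unifiable)


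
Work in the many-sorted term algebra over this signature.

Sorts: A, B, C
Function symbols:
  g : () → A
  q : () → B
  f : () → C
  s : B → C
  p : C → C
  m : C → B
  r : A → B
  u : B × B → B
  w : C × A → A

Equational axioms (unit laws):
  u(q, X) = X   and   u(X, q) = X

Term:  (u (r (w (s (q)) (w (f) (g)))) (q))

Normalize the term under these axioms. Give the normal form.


normal form = (r (w (s (q)) (w (f) (g))))

1. (u (r (w (s (q)) (w (f) (g)))) (q))  →  (r (w (s (q)) (w (f) (g))))


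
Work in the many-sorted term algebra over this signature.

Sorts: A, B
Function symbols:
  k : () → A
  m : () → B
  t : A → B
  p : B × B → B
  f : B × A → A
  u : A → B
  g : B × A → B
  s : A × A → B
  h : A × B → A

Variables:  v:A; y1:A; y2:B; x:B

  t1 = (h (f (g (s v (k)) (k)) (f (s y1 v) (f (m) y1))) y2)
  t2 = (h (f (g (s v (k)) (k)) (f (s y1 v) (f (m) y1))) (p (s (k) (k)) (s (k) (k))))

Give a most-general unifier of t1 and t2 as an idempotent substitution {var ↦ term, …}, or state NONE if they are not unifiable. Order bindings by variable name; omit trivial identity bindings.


{y2 ↦ (p (s (k) (k)) (s (k) (k)))}


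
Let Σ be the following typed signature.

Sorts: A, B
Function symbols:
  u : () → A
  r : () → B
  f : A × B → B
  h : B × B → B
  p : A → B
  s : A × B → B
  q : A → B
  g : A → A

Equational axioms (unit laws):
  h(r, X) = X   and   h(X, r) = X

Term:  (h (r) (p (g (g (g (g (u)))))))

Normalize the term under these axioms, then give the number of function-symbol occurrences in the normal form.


size = 6

1. (h (r) (p (g (g (g (g (u)))))))  →  (p (g (g (g (g (u))))))
normal form: (p (g (g (g (g (u))))))


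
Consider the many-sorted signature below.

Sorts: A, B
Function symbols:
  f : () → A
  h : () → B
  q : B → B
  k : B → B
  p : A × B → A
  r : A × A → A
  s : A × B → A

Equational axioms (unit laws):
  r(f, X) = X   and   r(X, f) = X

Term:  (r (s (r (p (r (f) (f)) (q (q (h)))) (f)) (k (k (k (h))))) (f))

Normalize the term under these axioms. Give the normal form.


normal form = (s (p (f) (q (q (h)))) (k (k (k (h)))))

1. (r (s (r (p (r (f) (f)) (q (q (h)))) (f)) (k (k (k (h))))) (f))  →  (s (r (p (r (f) (f)) (q (q (h)))) (f)) (k (k (k (h)))))
2. (s (r (p (r (f) (f)) (q (q (h)))) (f)) (k (k (k (h)))))  →  (s (p (r (f) (f)) (q (q (h)))) (k (k (k (h)))))
3. (s (p (r (f) (f)) (q (q (h)))) (k (k (k (h)))))  →  (s (p (f) (q (q (h)))) (k (k (k (h)))))


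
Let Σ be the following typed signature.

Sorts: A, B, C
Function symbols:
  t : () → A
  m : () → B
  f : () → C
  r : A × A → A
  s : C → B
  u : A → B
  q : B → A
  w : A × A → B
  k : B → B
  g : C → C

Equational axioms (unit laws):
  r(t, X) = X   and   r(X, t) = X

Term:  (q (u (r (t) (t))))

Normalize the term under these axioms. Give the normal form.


normal form = (q (u (t)))

1. (q (u (r (t) (t))))  →  (q (u (t)))


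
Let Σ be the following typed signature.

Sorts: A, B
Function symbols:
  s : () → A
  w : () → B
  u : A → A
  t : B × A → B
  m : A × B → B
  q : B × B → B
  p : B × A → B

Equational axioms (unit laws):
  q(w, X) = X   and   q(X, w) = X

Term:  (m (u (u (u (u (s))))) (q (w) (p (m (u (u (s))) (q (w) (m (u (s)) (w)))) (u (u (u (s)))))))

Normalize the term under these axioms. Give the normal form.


normal form = (m (u (u (u (u (s))))) (p (m (u (u (s))) (m (u (s)) (w))) (u (u (u (s))))))

1. (m (u (u (u (u (s))))) (q (w) (p (m (u (u (s))) (q (w) (m (u (s)) (w)))) (u (u (u (s)))))))  →  (m (u (u (u (u (s))))) (p (m (u (u (s))) (q (w) (m (u (s)) (w)))) (u (u (u (s))))))
2. (m (u (u (u (u (s))))) (p (m (u (u (s))) (q (w) (m (u (s)) (w)))) (u (u (u (s))))))  →  (m (u (u (u (u (s))))) (p (m (u (u (s))) (m (u (s)) (w))) (u (u (u (s))))))


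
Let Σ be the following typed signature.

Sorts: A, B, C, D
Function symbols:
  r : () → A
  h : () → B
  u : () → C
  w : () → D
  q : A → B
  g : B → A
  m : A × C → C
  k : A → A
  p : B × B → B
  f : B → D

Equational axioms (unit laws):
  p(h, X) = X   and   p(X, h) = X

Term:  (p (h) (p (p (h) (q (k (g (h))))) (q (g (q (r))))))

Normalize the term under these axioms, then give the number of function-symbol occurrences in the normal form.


size = 9

1. (p (h) (p (p (h) (q (k (g (h))))) (q (g (q (r))))))  →  (p (p (h) (q (k (g (h))))) (q (g (q (r)))))
2. (p (p (h) (q (k (g (h))))) (q (g (q (r)))))  →  (p (q (k (g (h)))) (q (g (q (r)))))
normal form: (p (q (k (g (h)))) (q (g (q (r)))))


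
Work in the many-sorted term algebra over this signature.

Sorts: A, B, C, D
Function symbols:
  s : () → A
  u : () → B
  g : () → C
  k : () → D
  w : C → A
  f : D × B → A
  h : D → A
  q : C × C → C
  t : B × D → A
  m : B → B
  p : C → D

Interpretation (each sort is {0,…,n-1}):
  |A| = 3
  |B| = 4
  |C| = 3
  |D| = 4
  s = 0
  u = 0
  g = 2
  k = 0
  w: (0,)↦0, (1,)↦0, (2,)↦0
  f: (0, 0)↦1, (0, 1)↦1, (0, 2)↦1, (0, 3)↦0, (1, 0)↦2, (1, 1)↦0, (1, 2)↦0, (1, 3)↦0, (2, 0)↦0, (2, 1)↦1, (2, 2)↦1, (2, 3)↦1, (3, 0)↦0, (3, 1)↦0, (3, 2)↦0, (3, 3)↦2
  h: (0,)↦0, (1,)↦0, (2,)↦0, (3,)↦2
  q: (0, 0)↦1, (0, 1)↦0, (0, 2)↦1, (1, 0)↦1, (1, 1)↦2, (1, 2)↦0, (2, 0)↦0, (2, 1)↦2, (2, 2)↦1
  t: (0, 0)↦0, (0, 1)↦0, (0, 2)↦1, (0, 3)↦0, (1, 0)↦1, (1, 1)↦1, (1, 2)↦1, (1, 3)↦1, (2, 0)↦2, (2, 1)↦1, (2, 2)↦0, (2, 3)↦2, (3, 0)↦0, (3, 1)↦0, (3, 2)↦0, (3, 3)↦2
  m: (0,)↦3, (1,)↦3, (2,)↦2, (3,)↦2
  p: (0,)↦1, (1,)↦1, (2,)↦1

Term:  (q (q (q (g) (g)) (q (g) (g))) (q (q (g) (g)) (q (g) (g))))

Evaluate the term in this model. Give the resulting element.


value = 1

  g = 2
  g = 2
  (q (g) (g)) = q(2, 2) = 1
  g = 2
  g = 2
  (q (g) (g)) = q(2, 2) = 1
  (q (q (g) (g)) (q (g) (g))) = q(1, 1) = 2
  g = 2
  g = 2
  (q (g) (g)) = q(2, 2) = 1
  g = 2
  g = 2
  (q (g) (g)) = q(2, 2) = 1
  (q (q (g) (g)) (q (g) (g))) = q(1, 1) = 2
  (q (q (q (g) (g)) (q (g) (g))) (q (q (g) (g)) (q (g) (g)))) = q(2, 2) = 1


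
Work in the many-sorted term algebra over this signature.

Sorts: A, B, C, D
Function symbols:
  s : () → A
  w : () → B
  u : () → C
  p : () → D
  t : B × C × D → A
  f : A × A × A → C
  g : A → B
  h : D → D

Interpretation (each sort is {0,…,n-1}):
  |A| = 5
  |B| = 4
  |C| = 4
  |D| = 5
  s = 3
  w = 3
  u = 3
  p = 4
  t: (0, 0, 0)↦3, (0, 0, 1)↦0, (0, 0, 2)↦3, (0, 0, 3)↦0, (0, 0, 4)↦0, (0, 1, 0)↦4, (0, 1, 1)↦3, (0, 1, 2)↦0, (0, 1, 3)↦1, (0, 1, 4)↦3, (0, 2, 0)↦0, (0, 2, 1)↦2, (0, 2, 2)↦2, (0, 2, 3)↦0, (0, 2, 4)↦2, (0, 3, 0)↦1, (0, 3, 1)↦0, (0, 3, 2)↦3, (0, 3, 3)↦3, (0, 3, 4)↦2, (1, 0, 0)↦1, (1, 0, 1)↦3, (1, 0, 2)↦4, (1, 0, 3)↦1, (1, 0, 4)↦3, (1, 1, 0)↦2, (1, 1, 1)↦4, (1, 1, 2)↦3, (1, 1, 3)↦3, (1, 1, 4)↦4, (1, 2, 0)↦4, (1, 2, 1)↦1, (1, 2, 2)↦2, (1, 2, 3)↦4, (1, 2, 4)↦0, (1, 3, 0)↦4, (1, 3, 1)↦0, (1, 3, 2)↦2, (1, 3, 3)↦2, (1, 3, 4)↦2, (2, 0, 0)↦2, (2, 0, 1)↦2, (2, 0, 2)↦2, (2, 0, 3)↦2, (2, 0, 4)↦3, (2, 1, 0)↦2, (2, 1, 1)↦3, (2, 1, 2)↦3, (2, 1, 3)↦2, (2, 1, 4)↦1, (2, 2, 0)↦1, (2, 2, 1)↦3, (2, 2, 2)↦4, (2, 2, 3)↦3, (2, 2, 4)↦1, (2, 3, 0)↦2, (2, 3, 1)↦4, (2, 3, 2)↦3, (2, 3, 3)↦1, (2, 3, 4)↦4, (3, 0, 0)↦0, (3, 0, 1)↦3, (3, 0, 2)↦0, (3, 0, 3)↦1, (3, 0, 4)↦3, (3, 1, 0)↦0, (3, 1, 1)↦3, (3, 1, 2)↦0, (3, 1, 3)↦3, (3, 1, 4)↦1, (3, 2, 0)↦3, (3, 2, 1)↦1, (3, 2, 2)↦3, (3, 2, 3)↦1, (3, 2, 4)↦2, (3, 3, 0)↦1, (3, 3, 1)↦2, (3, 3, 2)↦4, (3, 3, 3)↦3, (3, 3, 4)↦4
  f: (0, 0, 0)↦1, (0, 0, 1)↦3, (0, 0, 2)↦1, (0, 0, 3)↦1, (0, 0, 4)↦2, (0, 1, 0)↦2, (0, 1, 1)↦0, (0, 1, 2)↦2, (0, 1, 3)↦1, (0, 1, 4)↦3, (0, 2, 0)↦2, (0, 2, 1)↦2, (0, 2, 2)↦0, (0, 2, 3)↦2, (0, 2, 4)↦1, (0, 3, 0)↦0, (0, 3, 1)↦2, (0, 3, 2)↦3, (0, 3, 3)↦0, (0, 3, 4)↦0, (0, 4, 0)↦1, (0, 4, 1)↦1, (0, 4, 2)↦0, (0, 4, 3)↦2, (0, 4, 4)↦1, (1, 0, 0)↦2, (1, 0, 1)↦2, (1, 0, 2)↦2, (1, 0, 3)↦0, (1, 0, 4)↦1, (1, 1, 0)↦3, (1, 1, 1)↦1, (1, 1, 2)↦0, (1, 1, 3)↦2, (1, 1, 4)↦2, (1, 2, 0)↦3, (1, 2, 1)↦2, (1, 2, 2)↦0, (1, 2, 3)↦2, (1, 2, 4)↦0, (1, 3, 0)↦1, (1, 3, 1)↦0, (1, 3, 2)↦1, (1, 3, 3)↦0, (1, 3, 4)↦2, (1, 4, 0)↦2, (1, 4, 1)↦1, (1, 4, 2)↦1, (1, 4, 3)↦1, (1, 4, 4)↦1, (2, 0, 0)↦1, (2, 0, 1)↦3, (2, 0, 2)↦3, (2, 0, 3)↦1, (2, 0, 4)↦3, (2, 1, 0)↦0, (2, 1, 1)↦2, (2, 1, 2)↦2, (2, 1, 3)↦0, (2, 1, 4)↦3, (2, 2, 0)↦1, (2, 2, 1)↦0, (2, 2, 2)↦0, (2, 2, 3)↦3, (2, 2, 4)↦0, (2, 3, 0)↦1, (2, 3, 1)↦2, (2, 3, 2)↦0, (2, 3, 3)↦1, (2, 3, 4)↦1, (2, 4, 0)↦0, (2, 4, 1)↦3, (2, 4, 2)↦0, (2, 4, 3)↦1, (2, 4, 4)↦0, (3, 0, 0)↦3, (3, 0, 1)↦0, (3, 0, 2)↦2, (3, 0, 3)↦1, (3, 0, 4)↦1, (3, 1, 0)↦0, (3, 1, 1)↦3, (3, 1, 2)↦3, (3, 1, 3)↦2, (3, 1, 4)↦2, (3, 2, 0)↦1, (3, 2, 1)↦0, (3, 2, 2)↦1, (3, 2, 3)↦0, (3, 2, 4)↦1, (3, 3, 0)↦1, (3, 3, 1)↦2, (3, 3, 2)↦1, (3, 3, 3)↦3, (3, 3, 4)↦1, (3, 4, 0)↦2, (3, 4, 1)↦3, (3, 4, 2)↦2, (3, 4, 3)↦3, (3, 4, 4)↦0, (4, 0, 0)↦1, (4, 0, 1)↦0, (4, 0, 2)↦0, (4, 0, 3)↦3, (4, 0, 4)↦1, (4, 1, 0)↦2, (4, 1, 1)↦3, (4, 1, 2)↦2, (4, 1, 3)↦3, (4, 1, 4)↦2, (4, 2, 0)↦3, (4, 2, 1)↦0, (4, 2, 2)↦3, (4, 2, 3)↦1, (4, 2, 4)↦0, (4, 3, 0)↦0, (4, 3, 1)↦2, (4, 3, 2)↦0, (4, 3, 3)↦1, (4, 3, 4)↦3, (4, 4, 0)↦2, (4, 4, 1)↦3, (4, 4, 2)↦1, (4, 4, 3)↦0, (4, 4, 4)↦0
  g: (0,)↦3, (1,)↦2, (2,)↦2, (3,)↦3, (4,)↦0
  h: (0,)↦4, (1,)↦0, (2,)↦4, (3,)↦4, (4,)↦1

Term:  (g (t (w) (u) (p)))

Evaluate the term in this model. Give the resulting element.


  w = 3
  u = 3
  p = 4
  (t (w) (u) (p)) = t(3, 3, 4) = 4
  (g (t (w) (u) (p))) = g(4,) = 0

value = 0


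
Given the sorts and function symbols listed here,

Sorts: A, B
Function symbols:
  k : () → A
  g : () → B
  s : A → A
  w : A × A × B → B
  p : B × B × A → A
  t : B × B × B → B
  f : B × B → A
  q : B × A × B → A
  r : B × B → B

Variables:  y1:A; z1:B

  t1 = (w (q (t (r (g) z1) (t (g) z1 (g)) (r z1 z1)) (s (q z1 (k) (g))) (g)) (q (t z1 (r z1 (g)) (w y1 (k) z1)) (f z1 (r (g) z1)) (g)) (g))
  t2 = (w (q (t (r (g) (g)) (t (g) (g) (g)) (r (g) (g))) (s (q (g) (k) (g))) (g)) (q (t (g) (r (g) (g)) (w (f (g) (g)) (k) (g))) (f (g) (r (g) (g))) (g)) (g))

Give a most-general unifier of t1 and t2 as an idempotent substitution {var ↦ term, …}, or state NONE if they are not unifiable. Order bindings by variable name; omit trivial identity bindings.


{y1 ↦ (f (g) (g)), z1 ↦ (g)}


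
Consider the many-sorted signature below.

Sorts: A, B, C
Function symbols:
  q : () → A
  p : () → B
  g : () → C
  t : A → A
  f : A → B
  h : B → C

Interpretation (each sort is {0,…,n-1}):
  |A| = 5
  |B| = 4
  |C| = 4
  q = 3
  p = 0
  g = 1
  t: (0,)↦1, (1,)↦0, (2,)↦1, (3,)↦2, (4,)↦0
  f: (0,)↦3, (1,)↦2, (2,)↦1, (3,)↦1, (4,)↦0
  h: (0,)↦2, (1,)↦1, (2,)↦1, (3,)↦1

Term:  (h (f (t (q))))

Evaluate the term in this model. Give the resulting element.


  q = 3
  (t (q)) = t(3,) = 2
  (f (t (q))) = f(2,) = 1
  (h (f (t (q)))) = h(1,) = 1

value = 1


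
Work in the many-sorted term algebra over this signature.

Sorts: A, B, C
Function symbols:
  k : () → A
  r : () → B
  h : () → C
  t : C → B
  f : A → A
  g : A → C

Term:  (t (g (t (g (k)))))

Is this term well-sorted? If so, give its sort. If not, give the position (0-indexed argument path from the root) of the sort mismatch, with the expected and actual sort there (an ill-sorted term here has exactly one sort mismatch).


ill-sorted at position [0, 0]: expected A, got B

        (k) : A
      (g (k)) : C
    (t (g (k))) : B
  (g (t (g (k)))) : ✗ arg 0 at [0, 0] has sort B, expected A


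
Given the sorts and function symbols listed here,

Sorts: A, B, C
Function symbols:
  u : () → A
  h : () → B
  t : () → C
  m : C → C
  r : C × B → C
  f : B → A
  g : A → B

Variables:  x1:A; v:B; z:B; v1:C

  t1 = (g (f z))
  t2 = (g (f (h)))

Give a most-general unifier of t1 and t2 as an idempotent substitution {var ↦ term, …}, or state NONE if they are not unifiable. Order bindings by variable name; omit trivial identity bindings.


{z ↦ (h)}


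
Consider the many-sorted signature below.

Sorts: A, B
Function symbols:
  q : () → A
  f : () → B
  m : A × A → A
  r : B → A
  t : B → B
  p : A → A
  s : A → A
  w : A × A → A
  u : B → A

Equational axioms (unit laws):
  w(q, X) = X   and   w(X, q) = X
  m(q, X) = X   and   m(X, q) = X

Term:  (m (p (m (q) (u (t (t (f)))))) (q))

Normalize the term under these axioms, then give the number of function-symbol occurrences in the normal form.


1. (m (p (m (q) (u (t (t (f)))))) (q))  →  (p (m (q) (u (t (t (f))))))
2. (p (m (q) (u (t (t (f))))))  →  (p (u (t (t (f)))))
normal form: (p (u (t (t (f)))))

size = 5
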